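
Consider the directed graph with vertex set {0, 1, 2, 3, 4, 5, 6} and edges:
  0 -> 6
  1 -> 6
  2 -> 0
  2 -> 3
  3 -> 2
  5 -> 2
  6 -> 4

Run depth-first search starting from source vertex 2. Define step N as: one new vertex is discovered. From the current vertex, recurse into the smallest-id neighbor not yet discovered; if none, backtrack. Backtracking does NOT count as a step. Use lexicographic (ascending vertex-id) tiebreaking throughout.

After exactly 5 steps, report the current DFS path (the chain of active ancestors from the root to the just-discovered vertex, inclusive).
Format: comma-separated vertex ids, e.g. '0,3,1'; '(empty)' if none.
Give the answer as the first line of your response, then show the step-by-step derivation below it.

2,3

step 1: discover 2; path=2; order=2
step 2: discover 0; path=2>0; order=2,0
step 3: discover 6; path=2>0>6; order=2,0,6
step 4: discover 4; path=2>0>6>4; order=2,0,6,4
step 5: discover 3; path=2>3; order=2,0,6,4,3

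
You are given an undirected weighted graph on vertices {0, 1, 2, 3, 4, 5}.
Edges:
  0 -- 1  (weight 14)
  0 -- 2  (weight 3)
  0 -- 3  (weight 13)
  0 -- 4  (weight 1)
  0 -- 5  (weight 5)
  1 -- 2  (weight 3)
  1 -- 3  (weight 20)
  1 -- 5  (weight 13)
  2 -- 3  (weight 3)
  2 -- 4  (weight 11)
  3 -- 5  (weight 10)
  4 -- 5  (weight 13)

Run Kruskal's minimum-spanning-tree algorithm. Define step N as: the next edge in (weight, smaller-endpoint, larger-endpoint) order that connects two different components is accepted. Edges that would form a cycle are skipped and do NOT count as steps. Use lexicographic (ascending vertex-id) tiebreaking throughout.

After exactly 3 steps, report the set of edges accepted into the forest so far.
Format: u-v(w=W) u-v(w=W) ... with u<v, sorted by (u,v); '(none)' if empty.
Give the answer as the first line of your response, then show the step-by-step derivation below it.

0-2(w=3) 0-4(w=1) 1-2(w=3)

step 1: add edge 0-4 (w=1); MST = {0-4(w=1)}
step 2: add edge 0-2 (w=3); MST = {0-2(w=3) 0-4(w=1)}
step 3: add edge 1-2 (w=3); MST = {0-2(w=3) 0-4(w=1) 1-2(w=3)}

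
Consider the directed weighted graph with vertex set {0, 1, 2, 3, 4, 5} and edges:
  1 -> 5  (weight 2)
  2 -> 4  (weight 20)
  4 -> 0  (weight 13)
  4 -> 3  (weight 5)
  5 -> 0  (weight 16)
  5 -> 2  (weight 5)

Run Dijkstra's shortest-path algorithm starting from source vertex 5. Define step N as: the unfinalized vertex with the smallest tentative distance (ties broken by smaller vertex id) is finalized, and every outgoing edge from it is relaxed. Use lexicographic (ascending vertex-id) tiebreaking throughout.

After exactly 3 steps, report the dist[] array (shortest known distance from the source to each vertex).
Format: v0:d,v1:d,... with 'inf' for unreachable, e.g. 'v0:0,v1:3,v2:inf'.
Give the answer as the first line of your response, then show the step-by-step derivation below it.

v0:16,v1:inf,v2:5,v3:inf,v4:25,v5:0

step 1: dist = v0:16,v1:inf,v2:5,v3:inf,v4:inf,v5:0
step 2: dist = v0:16,v1:inf,v2:5,v3:inf,v4:25,v5:0
step 3: dist = v0:16,v1:inf,v2:5,v3:inf,v4:25,v5:0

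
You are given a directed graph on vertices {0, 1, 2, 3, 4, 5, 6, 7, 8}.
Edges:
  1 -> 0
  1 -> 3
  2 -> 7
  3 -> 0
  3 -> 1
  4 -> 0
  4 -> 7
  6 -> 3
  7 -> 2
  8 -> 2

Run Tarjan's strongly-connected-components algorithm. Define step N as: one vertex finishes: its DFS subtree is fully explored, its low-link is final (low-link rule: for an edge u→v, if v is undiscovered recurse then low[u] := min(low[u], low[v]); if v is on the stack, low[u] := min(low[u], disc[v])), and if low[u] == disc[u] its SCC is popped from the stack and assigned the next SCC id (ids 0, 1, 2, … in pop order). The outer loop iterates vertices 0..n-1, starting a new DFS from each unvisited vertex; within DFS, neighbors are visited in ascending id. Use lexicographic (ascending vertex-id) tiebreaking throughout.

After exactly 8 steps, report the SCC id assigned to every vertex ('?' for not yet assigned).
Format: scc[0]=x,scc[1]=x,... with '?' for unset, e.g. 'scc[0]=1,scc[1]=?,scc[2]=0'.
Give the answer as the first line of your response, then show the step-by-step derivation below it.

scc[0]=0,scc[1]=1,scc[2]=2,scc[3]=1,scc[4]=3,scc[5]=4,scc[6]=5,scc[7]=2,scc[8]=?

step 1: low=(low[0]=0,low[1]=?,low[2]=?,low[3]=?,low[4]=?,low[5]=?,low[6]=?,low[7]=?,low[8]=?); scc=(scc[0]=0,scc[1]=?,scc[2]=?,scc[3]=?,scc[4]=?,scc[5]=?,scc[6]=?,scc[7]=?,scc[8]=?)
step 2: low=(low[0]=0,low[1]=1,low[2]=?,low[3]=1,low[4]=?,low[5]=?,low[6]=?,low[7]=?,low[8]=?); scc=(scc[0]=0,scc[1]=?,scc[2]=?,scc[3]=?,scc[4]=?,scc[5]=?,scc[6]=?,scc[7]=?,scc[8]=?)
step 3: low=(low[0]=0,low[1]=1,low[2]=?,low[3]=1,low[4]=?,low[5]=?,low[6]=?,low[7]=?,low[8]=?); scc=(scc[0]=0,scc[1]=1,scc[2]=?,scc[3]=1,scc[4]=?,scc[5]=?,scc[6]=?,scc[7]=?,scc[8]=?)
step 4: low=(low[0]=0,low[1]=1,low[2]=3,low[3]=1,low[4]=?,low[5]=?,low[6]=?,low[7]=3,low[8]=?); scc=(scc[0]=0,scc[1]=1,scc[2]=?,scc[3]=1,scc[4]=?,scc[5]=?,scc[6]=?,scc[7]=?,scc[8]=?)
step 5: low=(low[0]=0,low[1]=1,low[2]=3,low[3]=1,low[4]=?,low[5]=?,low[6]=?,low[7]=3,low[8]=?); scc=(scc[0]=0,scc[1]=1,scc[2]=2,scc[3]=1,scc[4]=?,scc[5]=?,scc[6]=?,scc[7]=2,scc[8]=?)
step 6: low=(low[0]=0,low[1]=1,low[2]=3,low[3]=1,low[4]=5,low[5]=?,low[6]=?,low[7]=3,low[8]=?); scc=(scc[0]=0,scc[1]=1,scc[2]=2,scc[3]=1,scc[4]=3,scc[5]=?,scc[6]=?,scc[7]=2,scc[8]=?)
step 7: low=(low[0]=0,low[1]=1,low[2]=3,low[3]=1,low[4]=5,low[5]=6,low[6]=?,low[7]=3,low[8]=?); scc=(scc[0]=0,scc[1]=1,scc[2]=2,scc[3]=1,scc[4]=3,scc[5]=4,scc[6]=?,scc[7]=2,scc[8]=?)
step 8: low=(low[0]=0,low[1]=1,low[2]=3,low[3]=1,low[4]=5,low[5]=6,low[6]=7,low[7]=3,low[8]=?); scc=(scc[0]=0,scc[1]=1,scc[2]=2,scc[3]=1,scc[4]=3,scc[5]=4,scc[6]=5,scc[7]=2,scc[8]=?)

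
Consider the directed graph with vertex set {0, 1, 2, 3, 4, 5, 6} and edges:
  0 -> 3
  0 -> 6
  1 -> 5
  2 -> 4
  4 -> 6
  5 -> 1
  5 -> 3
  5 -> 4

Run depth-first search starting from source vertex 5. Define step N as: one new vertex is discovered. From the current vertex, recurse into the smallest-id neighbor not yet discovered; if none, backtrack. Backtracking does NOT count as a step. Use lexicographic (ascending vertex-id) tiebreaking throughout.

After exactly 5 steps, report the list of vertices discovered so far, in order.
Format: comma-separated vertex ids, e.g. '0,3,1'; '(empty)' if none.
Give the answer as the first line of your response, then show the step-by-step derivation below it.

5,1,3,4,6

step 1: discover 5; path=5; order=5
step 2: discover 1; path=5>1; order=5,1
step 3: discover 3; path=5>3; order=5,1,3
step 4: discover 4; path=5>4; order=5,1,3,4
step 5: discover 6; path=5>4>6; order=5,1,3,4,6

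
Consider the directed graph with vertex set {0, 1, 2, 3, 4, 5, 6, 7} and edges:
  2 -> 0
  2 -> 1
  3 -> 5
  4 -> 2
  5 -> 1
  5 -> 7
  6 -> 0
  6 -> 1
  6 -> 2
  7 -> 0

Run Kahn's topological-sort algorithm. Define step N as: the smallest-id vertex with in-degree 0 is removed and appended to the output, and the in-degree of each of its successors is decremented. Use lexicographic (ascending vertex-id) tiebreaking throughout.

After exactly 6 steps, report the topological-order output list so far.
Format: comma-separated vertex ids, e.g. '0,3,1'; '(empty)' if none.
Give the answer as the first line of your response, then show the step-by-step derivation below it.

3,4,5,6,2,1

step 1: output 3; order=[3]; indeg=(3,3,2,0,0,0,0,1)
step 2: output 4; order=[3,4]; indeg=(3,3,1,0,0,0,0,1)
step 3: output 5; order=[3,4,5]; indeg=(3,2,1,0,0,0,0,0)
step 4: output 6; order=[3,4,5,6]; indeg=(2,1,0,0,0,0,0,0)
step 5: output 2; order=[3,4,5,6,2]; indeg=(1,0,0,0,0,0,0,0)
step 6: output 1; order=[3,4,5,6,2,1]; indeg=(1,0,0,0,0,0,0,0)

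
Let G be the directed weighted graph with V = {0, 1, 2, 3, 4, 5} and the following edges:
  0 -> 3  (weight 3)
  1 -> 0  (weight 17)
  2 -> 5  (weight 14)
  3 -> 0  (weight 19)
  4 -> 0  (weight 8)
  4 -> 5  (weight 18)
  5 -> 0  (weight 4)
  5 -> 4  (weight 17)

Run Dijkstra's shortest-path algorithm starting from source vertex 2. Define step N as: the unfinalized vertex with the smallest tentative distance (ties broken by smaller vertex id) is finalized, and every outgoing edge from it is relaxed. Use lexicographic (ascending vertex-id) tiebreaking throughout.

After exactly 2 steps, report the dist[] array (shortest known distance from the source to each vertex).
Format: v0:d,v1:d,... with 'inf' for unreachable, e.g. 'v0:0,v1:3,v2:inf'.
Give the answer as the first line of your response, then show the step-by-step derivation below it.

v0:18,v1:inf,v2:0,v3:inf,v4:31,v5:14

step 1: dist = v0:inf,v1:inf,v2:0,v3:inf,v4:inf,v5:14
step 2: dist = v0:18,v1:inf,v2:0,v3:inf,v4:31,v5:14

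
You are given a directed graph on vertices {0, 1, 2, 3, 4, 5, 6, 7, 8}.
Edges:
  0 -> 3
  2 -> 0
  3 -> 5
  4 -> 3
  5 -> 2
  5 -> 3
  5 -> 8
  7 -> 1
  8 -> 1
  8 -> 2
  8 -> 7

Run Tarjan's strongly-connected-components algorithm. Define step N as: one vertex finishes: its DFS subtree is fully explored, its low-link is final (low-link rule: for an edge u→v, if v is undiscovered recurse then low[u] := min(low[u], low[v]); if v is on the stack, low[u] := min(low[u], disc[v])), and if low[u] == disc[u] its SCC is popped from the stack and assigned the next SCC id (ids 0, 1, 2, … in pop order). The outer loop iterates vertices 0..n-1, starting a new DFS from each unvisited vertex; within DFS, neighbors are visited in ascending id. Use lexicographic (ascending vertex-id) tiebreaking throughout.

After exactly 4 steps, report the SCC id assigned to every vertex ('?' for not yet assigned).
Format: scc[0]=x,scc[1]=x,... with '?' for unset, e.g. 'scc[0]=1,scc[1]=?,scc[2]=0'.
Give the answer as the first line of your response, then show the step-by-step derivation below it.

scc[0]=?,scc[1]=0,scc[2]=?,scc[3]=?,scc[4]=?,scc[5]=?,scc[6]=?,scc[7]=1,scc[8]=?

step 1: low=(low[0]=0,low[1]=?,low[2]=0,low[3]=1,low[4]=?,low[5]=2,low[6]=?,low[7]=?,low[8]=?); scc=(scc[0]=?,scc[1]=?,scc[2]=?,scc[3]=?,scc[4]=?,scc[5]=?,scc[6]=?,scc[7]=?,scc[8]=?)
step 2: low=(low[0]=0,low[1]=5,low[2]=0,low[3]=1,low[4]=?,low[5]=0,low[6]=?,low[7]=?,low[8]=4); scc=(scc[0]=?,scc[1]=0,scc[2]=?,scc[3]=?,scc[4]=?,scc[5]=?,scc[6]=?,scc[7]=?,scc[8]=?)
step 3: low=(low[0]=0,low[1]=5,low[2]=0,low[3]=1,low[4]=?,low[5]=0,low[6]=?,low[7]=6,low[8]=3); scc=(scc[0]=?,scc[1]=0,scc[2]=?,scc[3]=?,scc[4]=?,scc[5]=?,scc[6]=?,scc[7]=1,scc[8]=?)
step 4: low=(low[0]=0,low[1]=5,low[2]=0,low[3]=1,low[4]=?,low[5]=0,low[6]=?,low[7]=6,low[8]=3); scc=(scc[0]=?,scc[1]=0,scc[2]=?,scc[3]=?,scc[4]=?,scc[5]=?,scc[6]=?,scc[7]=1,scc[8]=?)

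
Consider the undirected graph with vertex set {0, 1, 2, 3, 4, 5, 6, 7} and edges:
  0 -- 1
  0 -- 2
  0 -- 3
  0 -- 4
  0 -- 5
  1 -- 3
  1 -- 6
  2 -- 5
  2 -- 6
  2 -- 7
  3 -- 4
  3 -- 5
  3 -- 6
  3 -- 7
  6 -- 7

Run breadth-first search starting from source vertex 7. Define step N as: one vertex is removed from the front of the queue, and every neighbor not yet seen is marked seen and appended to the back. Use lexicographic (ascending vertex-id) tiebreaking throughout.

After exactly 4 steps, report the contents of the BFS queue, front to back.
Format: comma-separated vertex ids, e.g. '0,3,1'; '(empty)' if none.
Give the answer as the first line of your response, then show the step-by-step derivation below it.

0,5,1,4

step 1: dequeue 7; queue=[2,3,6]; order=7
step 2: dequeue 2; queue=[3,6,0,5]; order=7,2
step 3: dequeue 3; queue=[6,0,5,1,4]; order=7,2,3
step 4: dequeue 6; queue=[0,5,1,4]; order=7,2,3,6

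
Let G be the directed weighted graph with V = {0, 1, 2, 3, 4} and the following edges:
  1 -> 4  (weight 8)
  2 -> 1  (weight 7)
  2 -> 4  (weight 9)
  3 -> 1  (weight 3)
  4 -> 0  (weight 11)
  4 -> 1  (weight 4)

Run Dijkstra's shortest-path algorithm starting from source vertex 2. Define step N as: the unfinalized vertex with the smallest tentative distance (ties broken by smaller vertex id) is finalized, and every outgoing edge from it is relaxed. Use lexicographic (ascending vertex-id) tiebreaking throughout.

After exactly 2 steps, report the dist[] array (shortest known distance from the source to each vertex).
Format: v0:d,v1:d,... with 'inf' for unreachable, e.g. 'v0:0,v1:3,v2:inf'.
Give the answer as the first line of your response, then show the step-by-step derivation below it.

v0:inf,v1:7,v2:0,v3:inf,v4:9

step 1: dist = v0:inf,v1:7,v2:0,v3:inf,v4:9
step 2: dist = v0:inf,v1:7,v2:0,v3:inf,v4:9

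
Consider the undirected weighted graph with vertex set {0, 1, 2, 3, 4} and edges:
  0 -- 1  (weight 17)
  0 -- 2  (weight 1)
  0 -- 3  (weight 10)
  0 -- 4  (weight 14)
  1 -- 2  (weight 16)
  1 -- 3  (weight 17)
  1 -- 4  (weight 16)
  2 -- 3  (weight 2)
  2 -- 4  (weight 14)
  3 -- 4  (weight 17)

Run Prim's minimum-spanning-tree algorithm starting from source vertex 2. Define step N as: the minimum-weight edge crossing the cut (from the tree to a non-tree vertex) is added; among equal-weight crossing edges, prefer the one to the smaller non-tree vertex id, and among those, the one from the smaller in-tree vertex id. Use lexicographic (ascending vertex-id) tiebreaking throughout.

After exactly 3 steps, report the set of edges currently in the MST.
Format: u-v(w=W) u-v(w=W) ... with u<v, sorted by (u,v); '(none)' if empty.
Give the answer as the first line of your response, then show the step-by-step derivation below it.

0-2(w=1) 0-4(w=14) 2-3(w=2)

step 1: add edge 0-2 (w=1); MST = {0-2(w=1)}
step 2: add edge 2-3 (w=2); MST = {0-2(w=1) 2-3(w=2)}
step 3: add edge 0-4 (w=14); MST = {0-2(w=1) 0-4(w=14) 2-3(w=2)}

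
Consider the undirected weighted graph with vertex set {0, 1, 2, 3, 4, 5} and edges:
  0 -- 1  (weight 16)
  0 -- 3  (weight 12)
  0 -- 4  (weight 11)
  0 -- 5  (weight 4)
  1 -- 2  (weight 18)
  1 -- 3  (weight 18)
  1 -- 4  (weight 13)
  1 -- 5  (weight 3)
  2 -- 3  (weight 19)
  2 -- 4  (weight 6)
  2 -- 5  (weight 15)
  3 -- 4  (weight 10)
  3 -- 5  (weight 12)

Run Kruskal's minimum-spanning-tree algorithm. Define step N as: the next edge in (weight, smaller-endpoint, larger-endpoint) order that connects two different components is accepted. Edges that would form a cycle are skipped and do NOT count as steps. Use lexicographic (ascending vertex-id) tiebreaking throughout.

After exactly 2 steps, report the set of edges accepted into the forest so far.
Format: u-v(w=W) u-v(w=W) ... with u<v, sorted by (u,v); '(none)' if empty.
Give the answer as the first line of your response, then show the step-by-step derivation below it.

0-5(w=4) 1-5(w=3)

step 1: add edge 1-5 (w=3); MST = {1-5(w=3)}
step 2: add edge 0-5 (w=4); MST = {0-5(w=4) 1-5(w=3)}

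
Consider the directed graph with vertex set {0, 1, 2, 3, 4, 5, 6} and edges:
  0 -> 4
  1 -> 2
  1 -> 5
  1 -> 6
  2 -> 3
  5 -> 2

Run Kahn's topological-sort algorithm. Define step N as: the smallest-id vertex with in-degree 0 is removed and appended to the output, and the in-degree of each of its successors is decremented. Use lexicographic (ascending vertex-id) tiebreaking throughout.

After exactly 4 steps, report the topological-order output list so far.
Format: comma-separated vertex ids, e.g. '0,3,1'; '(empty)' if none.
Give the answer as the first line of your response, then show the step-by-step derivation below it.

0,1,4,5

step 1: output 0; order=[0]; indeg=(0,0,2,1,0,1,1)
step 2: output 1; order=[0,1]; indeg=(0,0,1,1,0,0,0)
step 3: output 4; order=[0,1,4]; indeg=(0,0,1,1,0,0,0)
step 4: output 5; order=[0,1,4,5]; indeg=(0,0,0,1,0,0,0)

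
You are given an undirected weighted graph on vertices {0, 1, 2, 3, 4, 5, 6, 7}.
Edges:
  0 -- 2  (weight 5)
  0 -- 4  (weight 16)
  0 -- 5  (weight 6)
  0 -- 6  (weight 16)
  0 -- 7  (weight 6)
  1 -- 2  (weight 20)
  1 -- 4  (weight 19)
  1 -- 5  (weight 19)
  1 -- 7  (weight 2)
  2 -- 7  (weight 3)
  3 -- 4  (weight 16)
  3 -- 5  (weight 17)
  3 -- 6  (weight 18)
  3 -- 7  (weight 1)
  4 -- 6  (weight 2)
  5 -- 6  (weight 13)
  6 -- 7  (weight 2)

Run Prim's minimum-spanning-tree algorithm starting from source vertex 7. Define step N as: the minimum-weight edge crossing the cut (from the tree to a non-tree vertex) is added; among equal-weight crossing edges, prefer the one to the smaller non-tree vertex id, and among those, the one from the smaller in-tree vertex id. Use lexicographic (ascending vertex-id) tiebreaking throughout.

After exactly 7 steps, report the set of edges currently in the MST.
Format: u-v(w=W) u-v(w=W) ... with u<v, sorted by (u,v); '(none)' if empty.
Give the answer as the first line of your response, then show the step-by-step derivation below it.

0-2(w=5) 0-5(w=6) 1-7(w=2) 2-7(w=3) 3-7(w=1) 4-6(w=2) 6-7(w=2)

step 1: add edge 3-7 (w=1); MST = {3-7(w=1)}
step 2: add edge 1-7 (w=2); MST = {1-7(w=2) 3-7(w=1)}
step 3: add edge 6-7 (w=2); MST = {1-7(w=2) 3-7(w=1) 6-7(w=2)}
step 4: add edge 4-6 (w=2); MST = {1-7(w=2) 3-7(w=1) 4-6(w=2) 6-7(w=2)}
step 5: add edge 2-7 (w=3); MST = {1-7(w=2) 2-7(w=3) 3-7(w=1) 4-6(w=2) 6-7(w=2)}
step 6: add edge 0-2 (w=5); MST = {0-2(w=5) 1-7(w=2) 2-7(w=3) 3-7(w=1) 4-6(w=2) 6-7(w=2)}
step 7: add edge 0-5 (w=6); MST = {0-2(w=5) 0-5(w=6) 1-7(w=2) 2-7(w=3) 3-7(w=1) 4-6(w=2) 6-7(w=2)}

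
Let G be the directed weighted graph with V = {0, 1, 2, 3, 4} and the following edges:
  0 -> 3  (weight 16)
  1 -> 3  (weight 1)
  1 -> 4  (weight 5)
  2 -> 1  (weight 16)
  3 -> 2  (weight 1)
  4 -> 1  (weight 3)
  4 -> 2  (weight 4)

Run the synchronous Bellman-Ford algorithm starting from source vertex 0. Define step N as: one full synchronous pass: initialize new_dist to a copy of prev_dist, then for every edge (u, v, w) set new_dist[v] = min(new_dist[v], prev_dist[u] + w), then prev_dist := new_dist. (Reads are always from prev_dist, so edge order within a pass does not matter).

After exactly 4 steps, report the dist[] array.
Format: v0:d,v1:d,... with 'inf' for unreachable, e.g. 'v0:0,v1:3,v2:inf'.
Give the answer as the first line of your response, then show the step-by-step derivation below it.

v0:0,v1:33,v2:17,v3:16,v4:38

step 1: dist = v0:0,v1:inf,v2:inf,v3:16,v4:inf
step 2: dist = v0:0,v1:inf,v2:17,v3:16,v4:inf
step 3: dist = v0:0,v1:33,v2:17,v3:16,v4:inf
step 4: dist = v0:0,v1:33,v2:17,v3:16,v4:38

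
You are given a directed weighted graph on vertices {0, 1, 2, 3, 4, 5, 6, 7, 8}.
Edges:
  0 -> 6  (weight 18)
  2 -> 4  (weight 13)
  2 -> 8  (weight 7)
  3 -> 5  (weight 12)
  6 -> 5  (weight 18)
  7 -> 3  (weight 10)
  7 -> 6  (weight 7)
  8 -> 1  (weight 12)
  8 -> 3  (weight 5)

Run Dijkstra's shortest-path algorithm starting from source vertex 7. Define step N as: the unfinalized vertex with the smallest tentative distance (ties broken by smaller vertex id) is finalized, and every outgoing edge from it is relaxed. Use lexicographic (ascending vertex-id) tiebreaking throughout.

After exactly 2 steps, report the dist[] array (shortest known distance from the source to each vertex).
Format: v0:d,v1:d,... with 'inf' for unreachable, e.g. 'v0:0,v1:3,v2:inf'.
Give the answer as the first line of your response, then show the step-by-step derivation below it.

v0:inf,v1:inf,v2:inf,v3:10,v4:inf,v5:25,v6:7,v7:0,v8:inf

step 1: dist = v0:inf,v1:inf,v2:inf,v3:10,v4:inf,v5:inf,v6:7,v7:0,v8:inf
step 2: dist = v0:inf,v1:inf,v2:inf,v3:10,v4:inf,v5:25,v6:7,v7:0,v8:inf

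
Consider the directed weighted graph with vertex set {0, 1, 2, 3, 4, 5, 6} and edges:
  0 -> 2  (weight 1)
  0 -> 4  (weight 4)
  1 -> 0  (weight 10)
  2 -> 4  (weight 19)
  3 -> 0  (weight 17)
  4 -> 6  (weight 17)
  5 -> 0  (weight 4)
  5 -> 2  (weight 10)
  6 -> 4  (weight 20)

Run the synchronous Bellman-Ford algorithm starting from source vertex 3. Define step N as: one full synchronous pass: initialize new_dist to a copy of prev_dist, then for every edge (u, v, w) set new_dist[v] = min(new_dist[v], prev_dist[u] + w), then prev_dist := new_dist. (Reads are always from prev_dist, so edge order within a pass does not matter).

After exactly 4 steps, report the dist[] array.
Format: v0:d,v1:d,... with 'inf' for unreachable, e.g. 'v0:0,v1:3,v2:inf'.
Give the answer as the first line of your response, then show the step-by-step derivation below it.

v0:17,v1:inf,v2:18,v3:0,v4:21,v5:inf,v6:38

step 1: dist = v0:17,v1:inf,v2:inf,v3:0,v4:inf,v5:inf,v6:inf
step 2: dist = v0:17,v1:inf,v2:18,v3:0,v4:21,v5:inf,v6:inf
step 3: dist = v0:17,v1:inf,v2:18,v3:0,v4:21,v5:inf,v6:38
step 4: dist = v0:17,v1:inf,v2:18,v3:0,v4:21,v5:inf,v6:38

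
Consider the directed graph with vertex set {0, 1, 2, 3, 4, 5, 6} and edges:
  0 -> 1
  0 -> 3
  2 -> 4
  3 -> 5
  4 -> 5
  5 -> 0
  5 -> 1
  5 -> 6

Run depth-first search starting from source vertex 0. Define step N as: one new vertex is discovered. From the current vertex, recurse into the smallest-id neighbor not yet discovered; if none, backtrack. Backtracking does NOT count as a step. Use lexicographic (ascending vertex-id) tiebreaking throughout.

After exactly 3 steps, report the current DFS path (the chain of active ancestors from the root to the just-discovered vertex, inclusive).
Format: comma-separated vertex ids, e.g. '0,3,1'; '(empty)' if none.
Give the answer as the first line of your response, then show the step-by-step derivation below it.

0,3

step 1: discover 0; path=0; order=0
step 2: discover 1; path=0>1; order=0,1
step 3: discover 3; path=0>3; order=0,1,3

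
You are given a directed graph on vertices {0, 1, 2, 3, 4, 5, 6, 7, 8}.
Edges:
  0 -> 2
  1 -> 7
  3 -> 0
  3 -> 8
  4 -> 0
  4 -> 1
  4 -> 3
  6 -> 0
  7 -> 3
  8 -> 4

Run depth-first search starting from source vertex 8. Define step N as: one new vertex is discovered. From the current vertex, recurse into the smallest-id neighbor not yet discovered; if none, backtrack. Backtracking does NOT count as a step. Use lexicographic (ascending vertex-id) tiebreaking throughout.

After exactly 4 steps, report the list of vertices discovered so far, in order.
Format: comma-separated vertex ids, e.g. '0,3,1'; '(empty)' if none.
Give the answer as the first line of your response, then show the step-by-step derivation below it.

8,4,0,2

step 1: discover 8; path=8; order=8
step 2: discover 4; path=8>4; order=8,4
step 3: discover 0; path=8>4>0; order=8,4,0
step 4: discover 2; path=8>4>0>2; order=8,4,0,2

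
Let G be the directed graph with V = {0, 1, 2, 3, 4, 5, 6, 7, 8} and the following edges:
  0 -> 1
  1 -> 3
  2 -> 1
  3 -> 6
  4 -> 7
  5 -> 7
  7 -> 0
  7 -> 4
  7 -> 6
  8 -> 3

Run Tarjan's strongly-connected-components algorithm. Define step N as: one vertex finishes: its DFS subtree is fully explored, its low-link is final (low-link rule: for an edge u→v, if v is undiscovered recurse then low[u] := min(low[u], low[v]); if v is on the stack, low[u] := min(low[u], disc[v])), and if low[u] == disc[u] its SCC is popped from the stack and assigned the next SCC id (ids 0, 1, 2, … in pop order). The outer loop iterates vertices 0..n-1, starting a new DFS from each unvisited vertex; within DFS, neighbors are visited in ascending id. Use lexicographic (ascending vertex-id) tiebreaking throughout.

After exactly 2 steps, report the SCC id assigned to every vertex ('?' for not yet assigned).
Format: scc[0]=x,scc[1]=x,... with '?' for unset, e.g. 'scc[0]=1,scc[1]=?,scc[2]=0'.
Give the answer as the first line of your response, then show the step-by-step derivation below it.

scc[0]=?,scc[1]=?,scc[2]=?,scc[3]=1,scc[4]=?,scc[5]=?,scc[6]=0,scc[7]=?,scc[8]=?

step 1: low=(low[0]=0,low[1]=1,low[2]=?,low[3]=2,low[4]=?,low[5]=?,low[6]=3,low[7]=?,low[8]=?); scc=(scc[0]=?,scc[1]=?,scc[2]=?,scc[3]=?,scc[4]=?,scc[5]=?,scc[6]=0,scc[7]=?,scc[8]=?)
step 2: low=(low[0]=0,low[1]=1,low[2]=?,low[3]=2,low[4]=?,low[5]=?,low[6]=3,low[7]=?,low[8]=?); scc=(scc[0]=?,scc[1]=?,scc[2]=?,scc[3]=1,scc[4]=?,scc[5]=?,scc[6]=0,scc[7]=?,scc[8]=?)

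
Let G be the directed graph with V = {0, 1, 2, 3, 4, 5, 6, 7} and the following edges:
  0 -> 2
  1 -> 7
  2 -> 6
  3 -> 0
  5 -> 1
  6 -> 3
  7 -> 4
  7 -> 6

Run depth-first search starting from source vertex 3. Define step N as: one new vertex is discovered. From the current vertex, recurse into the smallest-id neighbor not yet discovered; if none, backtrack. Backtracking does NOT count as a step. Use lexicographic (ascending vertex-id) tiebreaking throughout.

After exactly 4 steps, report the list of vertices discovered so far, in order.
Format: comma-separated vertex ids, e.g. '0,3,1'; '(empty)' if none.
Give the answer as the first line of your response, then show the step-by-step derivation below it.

3,0,2,6

step 1: discover 3; path=3; order=3
step 2: discover 0; path=3>0; order=3,0
step 3: discover 2; path=3>0>2; order=3,0,2
step 4: discover 6; path=3>0>2>6; order=3,0,2,6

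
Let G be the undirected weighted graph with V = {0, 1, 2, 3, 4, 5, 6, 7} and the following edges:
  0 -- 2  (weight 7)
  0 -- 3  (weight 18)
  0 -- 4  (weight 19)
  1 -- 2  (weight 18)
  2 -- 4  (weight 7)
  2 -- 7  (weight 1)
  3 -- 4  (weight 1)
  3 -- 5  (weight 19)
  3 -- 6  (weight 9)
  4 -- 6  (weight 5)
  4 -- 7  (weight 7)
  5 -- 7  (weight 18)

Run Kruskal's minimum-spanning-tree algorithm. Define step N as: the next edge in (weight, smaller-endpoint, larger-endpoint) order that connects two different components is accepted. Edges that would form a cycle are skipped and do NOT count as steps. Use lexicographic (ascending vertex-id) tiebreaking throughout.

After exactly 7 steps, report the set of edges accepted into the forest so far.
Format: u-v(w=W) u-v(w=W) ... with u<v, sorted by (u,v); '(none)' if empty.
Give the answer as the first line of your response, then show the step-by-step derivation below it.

0-2(w=7) 1-2(w=18) 2-4(w=7) 2-7(w=1) 3-4(w=1) 4-6(w=5) 5-7(w=18)

step 1: add edge 2-7 (w=1); MST = {2-7(w=1)}
step 2: add edge 3-4 (w=1); MST = {2-7(w=1) 3-4(w=1)}
step 3: add edge 4-6 (w=5); MST = {2-7(w=1) 3-4(w=1) 4-6(w=5)}
step 4: add edge 0-2 (w=7); MST = {0-2(w=7) 2-7(w=1) 3-4(w=1) 4-6(w=5)}
step 5: add edge 2-4 (w=7); MST = {0-2(w=7) 2-4(w=7) 2-7(w=1) 3-4(w=1) 4-6(w=5)}
step 6: add edge 1-2 (w=18); MST = {0-2(w=7) 1-2(w=18) 2-4(w=7) 2-7(w=1) 3-4(w=1) 4-6(w=5)}
step 7: add edge 5-7 (w=18); MST = {0-2(w=7) 1-2(w=18) 2-4(w=7) 2-7(w=1) 3-4(w=1) 4-6(w=5) 5-7(w=18)}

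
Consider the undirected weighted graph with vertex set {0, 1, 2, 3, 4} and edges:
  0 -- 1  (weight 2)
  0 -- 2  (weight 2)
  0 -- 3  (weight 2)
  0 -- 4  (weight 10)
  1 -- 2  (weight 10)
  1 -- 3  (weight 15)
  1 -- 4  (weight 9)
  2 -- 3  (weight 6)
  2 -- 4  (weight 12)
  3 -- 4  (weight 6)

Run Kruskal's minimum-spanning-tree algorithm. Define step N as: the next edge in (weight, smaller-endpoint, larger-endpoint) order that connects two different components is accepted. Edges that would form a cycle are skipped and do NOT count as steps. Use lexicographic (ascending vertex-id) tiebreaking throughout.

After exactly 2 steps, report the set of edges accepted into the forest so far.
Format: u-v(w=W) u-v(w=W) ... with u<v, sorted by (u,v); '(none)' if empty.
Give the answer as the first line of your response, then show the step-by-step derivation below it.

0-1(w=2) 0-2(w=2)

step 1: add edge 0-1 (w=2); MST = {0-1(w=2)}
step 2: add edge 0-2 (w=2); MST = {0-1(w=2) 0-2(w=2)}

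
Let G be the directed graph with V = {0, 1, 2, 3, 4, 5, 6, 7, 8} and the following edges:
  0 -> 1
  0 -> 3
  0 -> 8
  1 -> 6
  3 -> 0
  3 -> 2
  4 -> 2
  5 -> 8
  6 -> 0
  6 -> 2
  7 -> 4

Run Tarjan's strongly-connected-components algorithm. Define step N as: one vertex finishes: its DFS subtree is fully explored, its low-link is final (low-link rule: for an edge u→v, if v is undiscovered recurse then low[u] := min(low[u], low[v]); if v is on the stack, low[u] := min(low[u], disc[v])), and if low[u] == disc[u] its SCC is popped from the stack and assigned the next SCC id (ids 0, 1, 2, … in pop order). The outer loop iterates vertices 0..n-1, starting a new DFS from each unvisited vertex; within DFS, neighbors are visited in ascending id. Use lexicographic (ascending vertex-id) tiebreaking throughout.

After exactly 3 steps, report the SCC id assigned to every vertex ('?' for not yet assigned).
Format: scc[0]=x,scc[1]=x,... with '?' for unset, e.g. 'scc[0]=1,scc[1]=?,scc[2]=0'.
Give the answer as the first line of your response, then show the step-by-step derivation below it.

scc[0]=?,scc[1]=?,scc[2]=0,scc[3]=?,scc[4]=?,scc[5]=?,scc[6]=?,scc[7]=?,scc[8]=?

step 1: low=(low[0]=0,low[1]=1,low[2]=3,low[3]=?,low[4]=?,low[5]=?,low[6]=0,low[7]=?,low[8]=?); scc=(scc[0]=?,scc[1]=?,scc[2]=0,scc[3]=?,scc[4]=?,scc[5]=?,scc[6]=?,scc[7]=?,scc[8]=?)
step 2: low=(low[0]=0,low[1]=1,low[2]=3,low[3]=?,low[4]=?,low[5]=?,low[6]=0,low[7]=?,low[8]=?); scc=(scc[0]=?,scc[1]=?,scc[2]=0,scc[3]=?,scc[4]=?,scc[5]=?,scc[6]=?,scc[7]=?,scc[8]=?)
step 3: low=(low[0]=0,low[1]=0,low[2]=3,low[3]=?,low[4]=?,low[5]=?,low[6]=0,low[7]=?,low[8]=?); scc=(scc[0]=?,scc[1]=?,scc[2]=0,scc[3]=?,scc[4]=?,scc[5]=?,scc[6]=?,scc[7]=?,scc[8]=?)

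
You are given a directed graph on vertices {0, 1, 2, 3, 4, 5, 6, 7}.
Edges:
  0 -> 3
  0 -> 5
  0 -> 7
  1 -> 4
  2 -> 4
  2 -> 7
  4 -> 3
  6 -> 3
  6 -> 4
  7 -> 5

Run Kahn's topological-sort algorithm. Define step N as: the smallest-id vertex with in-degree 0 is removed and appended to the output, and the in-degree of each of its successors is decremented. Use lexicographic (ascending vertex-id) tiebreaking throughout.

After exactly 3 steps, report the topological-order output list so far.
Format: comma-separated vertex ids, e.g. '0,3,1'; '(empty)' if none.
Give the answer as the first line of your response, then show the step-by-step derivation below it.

0,1,2

step 1: output 0; order=[0]; indeg=(0,0,0,2,3,1,0,1)
step 2: output 1; order=[0,1]; indeg=(0,0,0,2,2,1,0,1)
step 3: output 2; order=[0,1,2]; indeg=(0,0,0,2,1,1,0,0)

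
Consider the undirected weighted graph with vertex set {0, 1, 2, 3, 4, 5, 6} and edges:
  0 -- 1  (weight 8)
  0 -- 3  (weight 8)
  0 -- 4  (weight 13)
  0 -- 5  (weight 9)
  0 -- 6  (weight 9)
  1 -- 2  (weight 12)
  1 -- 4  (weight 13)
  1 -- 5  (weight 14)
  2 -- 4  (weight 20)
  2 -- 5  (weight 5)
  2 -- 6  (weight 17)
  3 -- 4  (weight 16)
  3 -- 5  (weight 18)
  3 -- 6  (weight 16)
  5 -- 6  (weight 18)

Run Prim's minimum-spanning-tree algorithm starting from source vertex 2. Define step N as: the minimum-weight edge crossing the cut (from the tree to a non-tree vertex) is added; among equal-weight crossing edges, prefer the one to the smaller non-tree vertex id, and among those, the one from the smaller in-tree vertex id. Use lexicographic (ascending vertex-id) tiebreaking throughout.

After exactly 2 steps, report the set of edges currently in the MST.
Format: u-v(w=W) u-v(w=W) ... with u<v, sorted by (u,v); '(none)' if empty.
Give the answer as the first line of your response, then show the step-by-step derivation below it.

0-5(w=9) 2-5(w=5)

step 1: add edge 2-5 (w=5); MST = {2-5(w=5)}
step 2: add edge 0-5 (w=9); MST = {0-5(w=9) 2-5(w=5)}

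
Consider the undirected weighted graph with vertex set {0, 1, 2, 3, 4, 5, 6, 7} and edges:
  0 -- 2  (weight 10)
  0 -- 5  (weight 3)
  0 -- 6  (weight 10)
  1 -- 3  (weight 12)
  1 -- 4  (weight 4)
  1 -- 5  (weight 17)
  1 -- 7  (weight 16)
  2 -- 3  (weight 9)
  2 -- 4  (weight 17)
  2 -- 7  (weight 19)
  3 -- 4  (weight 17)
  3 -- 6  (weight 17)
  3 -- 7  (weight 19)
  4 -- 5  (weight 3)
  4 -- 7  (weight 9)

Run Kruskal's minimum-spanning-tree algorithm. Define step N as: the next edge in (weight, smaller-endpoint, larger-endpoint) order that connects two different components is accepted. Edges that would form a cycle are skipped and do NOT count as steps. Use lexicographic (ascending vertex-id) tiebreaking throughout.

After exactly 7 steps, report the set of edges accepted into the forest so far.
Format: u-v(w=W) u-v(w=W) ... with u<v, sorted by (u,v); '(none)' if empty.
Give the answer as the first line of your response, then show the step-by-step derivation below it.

0-2(w=10) 0-5(w=3) 0-6(w=10) 1-4(w=4) 2-3(w=9) 4-5(w=3) 4-7(w=9)

step 1: add edge 0-5 (w=3); MST = {0-5(w=3)}
step 2: add edge 4-5 (w=3); MST = {0-5(w=3) 4-5(w=3)}
step 3: add edge 1-4 (w=4); MST = {0-5(w=3) 1-4(w=4) 4-5(w=3)}
step 4: add edge 2-3 (w=9); MST = {0-5(w=3) 1-4(w=4) 2-3(w=9) 4-5(w=3)}
step 5: add edge 4-7 (w=9); MST = {0-5(w=3) 1-4(w=4) 2-3(w=9) 4-5(w=3) 4-7(w=9)}
step 6: add edge 0-2 (w=10); MST = {0-2(w=10) 0-5(w=3) 1-4(w=4) 2-3(w=9) 4-5(w=3) 4-7(w=9)}
step 7: add edge 0-6 (w=10); MST = {0-2(w=10) 0-5(w=3) 0-6(w=10) 1-4(w=4) 2-3(w=9) 4-5(w=3) 4-7(w=9)}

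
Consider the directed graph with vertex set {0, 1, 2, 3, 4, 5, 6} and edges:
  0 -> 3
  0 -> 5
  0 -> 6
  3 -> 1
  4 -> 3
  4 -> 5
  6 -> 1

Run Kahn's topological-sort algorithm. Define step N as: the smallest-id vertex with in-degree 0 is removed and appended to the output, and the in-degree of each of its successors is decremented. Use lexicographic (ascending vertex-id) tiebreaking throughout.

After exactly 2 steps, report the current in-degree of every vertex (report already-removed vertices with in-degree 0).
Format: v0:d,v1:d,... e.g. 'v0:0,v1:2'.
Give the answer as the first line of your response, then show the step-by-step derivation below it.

v0:0,v1:2,v2:0,v3:1,v4:0,v5:1,v6:0

step 1: output 0; order=[0]; indeg=(0,2,0,1,0,1,0)
step 2: output 2; order=[0,2]; indeg=(0,2,0,1,0,1,0)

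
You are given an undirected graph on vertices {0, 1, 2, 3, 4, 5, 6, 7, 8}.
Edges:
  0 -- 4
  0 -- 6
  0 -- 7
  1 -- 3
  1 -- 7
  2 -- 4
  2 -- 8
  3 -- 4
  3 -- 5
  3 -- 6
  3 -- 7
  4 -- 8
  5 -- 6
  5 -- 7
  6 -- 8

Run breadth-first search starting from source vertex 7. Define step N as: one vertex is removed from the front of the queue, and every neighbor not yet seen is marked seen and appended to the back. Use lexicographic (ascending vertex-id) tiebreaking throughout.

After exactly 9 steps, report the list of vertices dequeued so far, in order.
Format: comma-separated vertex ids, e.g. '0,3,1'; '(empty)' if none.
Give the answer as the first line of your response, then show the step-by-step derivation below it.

7,0,1,3,5,4,6,2,8

step 1: dequeue 7; queue=[0,1,3,5]; order=7
step 2: dequeue 0; queue=[1,3,5,4,6]; order=7,0
step 3: dequeue 1; queue=[3,5,4,6]; order=7,0,1
step 4: dequeue 3; queue=[5,4,6]; order=7,0,1,3
step 5: dequeue 5; queue=[4,6]; order=7,0,1,3,5
step 6: dequeue 4; queue=[6,2,8]; order=7,0,1,3,5,4
step 7: dequeue 6; queue=[2,8]; order=7,0,1,3,5,4,6
step 8: dequeue 2; queue=[8]; order=7,0,1,3,5,4,6,2
step 9: dequeue 8; queue=[(empty)]; order=7,0,1,3,5,4,6,2,8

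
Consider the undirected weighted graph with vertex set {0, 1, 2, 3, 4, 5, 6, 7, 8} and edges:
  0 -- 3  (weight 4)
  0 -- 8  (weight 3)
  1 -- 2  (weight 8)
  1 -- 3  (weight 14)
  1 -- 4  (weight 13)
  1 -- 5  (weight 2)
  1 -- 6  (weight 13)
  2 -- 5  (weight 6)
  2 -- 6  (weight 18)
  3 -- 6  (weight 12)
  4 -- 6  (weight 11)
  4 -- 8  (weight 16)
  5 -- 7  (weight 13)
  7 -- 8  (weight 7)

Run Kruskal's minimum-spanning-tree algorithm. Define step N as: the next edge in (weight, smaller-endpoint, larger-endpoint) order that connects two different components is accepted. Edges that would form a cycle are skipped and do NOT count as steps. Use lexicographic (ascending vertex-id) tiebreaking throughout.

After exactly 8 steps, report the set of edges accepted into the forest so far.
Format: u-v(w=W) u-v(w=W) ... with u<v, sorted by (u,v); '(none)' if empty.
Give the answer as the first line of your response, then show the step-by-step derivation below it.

0-3(w=4) 0-8(w=3) 1-4(w=13) 1-5(w=2) 2-5(w=6) 3-6(w=12) 4-6(w=11) 7-8(w=7)

step 1: add edge 1-5 (w=2); MST = {1-5(w=2)}
step 2: add edge 0-8 (w=3); MST = {0-8(w=3) 1-5(w=2)}
step 3: add edge 0-3 (w=4); MST = {0-3(w=4) 0-8(w=3) 1-5(w=2)}
step 4: add edge 2-5 (w=6); MST = {0-3(w=4) 0-8(w=3) 1-5(w=2) 2-5(w=6)}
step 5: add edge 7-8 (w=7); MST = {0-3(w=4) 0-8(w=3) 1-5(w=2) 2-5(w=6) 7-8(w=7)}
step 6: add edge 4-6 (w=11); MST = {0-3(w=4) 0-8(w=3) 1-5(w=2) 2-5(w=6) 4-6(w=11) 7-8(w=7)}
step 7: add edge 3-6 (w=12); MST = {0-3(w=4) 0-8(w=3) 1-5(w=2) 2-5(w=6) 3-6(w=12) 4-6(w=11) 7-8(w=7)}
step 8: add edge 1-4 (w=13); MST = {0-3(w=4) 0-8(w=3) 1-4(w=13) 1-5(w=2) 2-5(w=6) 3-6(w=12) 4-6(w=11) 7-8(w=7)}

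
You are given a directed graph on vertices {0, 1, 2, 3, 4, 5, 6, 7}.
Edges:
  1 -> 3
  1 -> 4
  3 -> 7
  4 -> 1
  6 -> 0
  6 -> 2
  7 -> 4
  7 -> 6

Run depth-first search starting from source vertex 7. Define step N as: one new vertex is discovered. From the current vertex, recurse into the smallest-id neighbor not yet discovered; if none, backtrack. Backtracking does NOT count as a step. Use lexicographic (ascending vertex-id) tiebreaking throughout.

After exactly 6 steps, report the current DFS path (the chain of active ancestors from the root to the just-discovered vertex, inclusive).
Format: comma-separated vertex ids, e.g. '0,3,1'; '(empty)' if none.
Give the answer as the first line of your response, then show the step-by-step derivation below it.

7,6,0

step 1: discover 7; path=7; order=7
step 2: discover 4; path=7>4; order=7,4
step 3: discover 1; path=7>4>1; order=7,4,1
step 4: discover 3; path=7>4>1>3; order=7,4,1,3
step 5: discover 6; path=7>6; order=7,4,1,3,6
step 6: discover 0; path=7>6>0; order=7,4,1,3,6,0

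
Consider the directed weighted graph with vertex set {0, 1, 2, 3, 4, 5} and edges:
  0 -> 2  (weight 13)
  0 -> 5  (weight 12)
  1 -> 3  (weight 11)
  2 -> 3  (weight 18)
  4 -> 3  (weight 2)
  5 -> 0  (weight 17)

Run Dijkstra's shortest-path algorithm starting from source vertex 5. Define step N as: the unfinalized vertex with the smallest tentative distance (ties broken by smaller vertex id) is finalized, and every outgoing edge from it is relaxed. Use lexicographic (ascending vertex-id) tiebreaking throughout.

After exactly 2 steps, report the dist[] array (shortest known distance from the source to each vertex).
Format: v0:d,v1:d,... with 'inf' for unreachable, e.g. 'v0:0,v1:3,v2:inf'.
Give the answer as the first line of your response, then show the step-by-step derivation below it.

v0:17,v1:inf,v2:30,v3:inf,v4:inf,v5:0

step 1: dist = v0:17,v1:inf,v2:inf,v3:inf,v4:inf,v5:0
step 2: dist = v0:17,v1:inf,v2:30,v3:inf,v4:inf,v5:0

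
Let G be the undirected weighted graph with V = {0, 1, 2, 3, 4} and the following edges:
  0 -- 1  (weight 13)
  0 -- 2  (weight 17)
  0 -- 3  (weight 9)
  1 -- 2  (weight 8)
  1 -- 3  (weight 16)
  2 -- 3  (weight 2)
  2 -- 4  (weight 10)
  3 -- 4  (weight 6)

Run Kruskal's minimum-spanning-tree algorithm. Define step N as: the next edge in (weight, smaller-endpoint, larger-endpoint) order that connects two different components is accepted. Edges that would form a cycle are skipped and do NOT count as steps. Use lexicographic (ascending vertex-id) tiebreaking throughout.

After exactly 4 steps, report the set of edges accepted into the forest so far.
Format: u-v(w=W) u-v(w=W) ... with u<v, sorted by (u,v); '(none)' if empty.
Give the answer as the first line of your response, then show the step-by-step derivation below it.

0-3(w=9) 1-2(w=8) 2-3(w=2) 3-4(w=6)

step 1: add edge 2-3 (w=2); MST = {2-3(w=2)}
step 2: add edge 3-4 (w=6); MST = {2-3(w=2) 3-4(w=6)}
step 3: add edge 1-2 (w=8); MST = {1-2(w=8) 2-3(w=2) 3-4(w=6)}
step 4: add edge 0-3 (w=9); MST = {0-3(w=9) 1-2(w=8) 2-3(w=2) 3-4(w=6)}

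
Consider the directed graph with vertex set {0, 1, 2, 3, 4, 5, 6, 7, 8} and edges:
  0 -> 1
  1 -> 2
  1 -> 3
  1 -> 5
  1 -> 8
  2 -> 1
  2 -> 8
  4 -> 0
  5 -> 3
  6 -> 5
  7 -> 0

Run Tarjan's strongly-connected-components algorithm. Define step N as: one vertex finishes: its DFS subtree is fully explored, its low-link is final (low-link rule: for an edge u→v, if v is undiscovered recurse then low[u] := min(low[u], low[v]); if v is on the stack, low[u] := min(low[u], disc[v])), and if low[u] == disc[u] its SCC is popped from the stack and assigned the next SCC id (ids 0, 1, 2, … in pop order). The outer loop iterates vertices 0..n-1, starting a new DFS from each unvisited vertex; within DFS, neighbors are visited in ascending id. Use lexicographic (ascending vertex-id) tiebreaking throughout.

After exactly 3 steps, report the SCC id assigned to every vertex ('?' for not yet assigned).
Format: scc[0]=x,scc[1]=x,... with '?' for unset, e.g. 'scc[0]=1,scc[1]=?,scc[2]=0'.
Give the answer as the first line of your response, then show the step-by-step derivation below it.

scc[0]=?,scc[1]=?,scc[2]=?,scc[3]=1,scc[4]=?,scc[5]=?,scc[6]=?,scc[7]=?,scc[8]=0

step 1: low=(low[0]=0,low[1]=1,low[2]=1,low[3]=?,low[4]=?,low[5]=?,low[6]=?,low[7]=?,low[8]=3); scc=(scc[0]=?,scc[1]=?,scc[2]=?,scc[3]=?,scc[4]=?,scc[5]=?,scc[6]=?,scc[7]=?,scc[8]=0)
step 2: low=(low[0]=0,low[1]=1,low[2]=1,low[3]=?,low[4]=?,low[5]=?,low[6]=?,low[7]=?,low[8]=3); scc=(scc[0]=?,scc[1]=?,scc[2]=?,scc[3]=?,scc[4]=?,scc[5]=?,scc[6]=?,scc[7]=?,scc[8]=0)
step 3: low=(low[0]=0,low[1]=1,low[2]=1,low[3]=4,low[4]=?,low[5]=?,low[6]=?,low[7]=?,low[8]=3); scc=(scc[0]=?,scc[1]=?,scc[2]=?,scc[3]=1,scc[4]=?,scc[5]=?,scc[6]=?,scc[7]=?,scc[8]=0)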